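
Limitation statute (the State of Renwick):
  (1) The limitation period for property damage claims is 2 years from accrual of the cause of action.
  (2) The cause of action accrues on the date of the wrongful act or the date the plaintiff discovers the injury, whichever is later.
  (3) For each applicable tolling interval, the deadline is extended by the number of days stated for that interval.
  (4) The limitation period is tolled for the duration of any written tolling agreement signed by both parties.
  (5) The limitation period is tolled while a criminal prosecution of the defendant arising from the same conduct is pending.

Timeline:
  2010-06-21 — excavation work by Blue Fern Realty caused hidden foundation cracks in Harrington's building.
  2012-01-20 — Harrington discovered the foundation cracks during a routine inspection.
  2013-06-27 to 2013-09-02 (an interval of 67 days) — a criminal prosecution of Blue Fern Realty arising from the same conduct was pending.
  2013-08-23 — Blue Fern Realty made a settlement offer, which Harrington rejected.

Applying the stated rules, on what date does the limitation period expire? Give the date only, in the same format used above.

2014-03-28

Taking the later of the act (2010-06-21) and discovery (2012-01-20), the claim accrued on 2012-01-20.
Adding the 2 years base period to 2012-01-20 gives a deadline of 2014-01-20, before any tolling.
Because the pending criminal prosecution ran from 2013-06-27 to 2013-09-02, the deadline is extended by 67 days to 2014-03-28.
Nothing else in the chronology tolls or restarts the period.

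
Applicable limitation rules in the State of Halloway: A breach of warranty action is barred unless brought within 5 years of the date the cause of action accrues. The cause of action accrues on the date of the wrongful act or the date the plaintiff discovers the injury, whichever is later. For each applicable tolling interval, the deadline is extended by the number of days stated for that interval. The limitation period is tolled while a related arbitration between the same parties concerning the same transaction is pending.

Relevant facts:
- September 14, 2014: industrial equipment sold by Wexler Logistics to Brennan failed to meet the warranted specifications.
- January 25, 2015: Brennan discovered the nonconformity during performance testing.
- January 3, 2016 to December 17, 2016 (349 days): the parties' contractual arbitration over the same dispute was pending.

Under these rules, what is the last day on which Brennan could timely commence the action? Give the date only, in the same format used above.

January 8, 2021

Taking the later of the act (September 14, 2014) and discovery (January 25, 2015), the claim accrued on January 25, 2015.
Adding the 5 years base period to January 25, 2015 gives a deadline of January 25, 2020, before any tolling.
The period was tolled for 349 days by the pending related arbitration (January 3, 2016 to December 17, 2016), pushing the deadline to January 8, 2021.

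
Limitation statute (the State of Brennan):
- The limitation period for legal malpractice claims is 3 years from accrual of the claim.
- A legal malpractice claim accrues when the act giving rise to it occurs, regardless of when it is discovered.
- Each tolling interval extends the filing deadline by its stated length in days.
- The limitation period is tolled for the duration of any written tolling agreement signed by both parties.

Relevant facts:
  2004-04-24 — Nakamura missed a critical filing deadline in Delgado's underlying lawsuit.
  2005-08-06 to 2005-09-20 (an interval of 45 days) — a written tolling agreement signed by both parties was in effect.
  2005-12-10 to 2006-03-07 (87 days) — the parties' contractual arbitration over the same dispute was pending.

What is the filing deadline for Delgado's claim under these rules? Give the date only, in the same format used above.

The claim accrued on 2004-04-24, the date of the act.
Adding the 3 years base period to 2004-04-24 gives a deadline of 2007-04-24, before any tolling.
The written tolling agreement from 2005-08-06 to 2005-09-20 tolled the period for 45 days, extending the deadline to 2007-06-08.
No stated provision tolls the period for a pending arbitration, so the interval from 2005-12-10 to 2006-03-07 has no effect on the deadline.

2007-06-08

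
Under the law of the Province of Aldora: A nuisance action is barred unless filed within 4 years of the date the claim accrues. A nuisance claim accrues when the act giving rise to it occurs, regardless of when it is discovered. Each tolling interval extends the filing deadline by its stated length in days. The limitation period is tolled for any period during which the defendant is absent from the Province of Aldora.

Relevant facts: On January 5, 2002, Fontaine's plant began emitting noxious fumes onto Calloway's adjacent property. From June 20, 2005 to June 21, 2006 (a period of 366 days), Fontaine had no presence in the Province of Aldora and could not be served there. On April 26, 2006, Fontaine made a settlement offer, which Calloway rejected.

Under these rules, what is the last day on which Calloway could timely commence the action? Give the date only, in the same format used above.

The claim accrued on January 5, 2002, when the wrongful act occurred.
Adding the 4 years base period to January 5, 2002 gives a deadline of January 5, 2006, before any tolling.
The defendant's absence from the jurisdiction from June 20, 2005 to June 21, 2006 tolled the period for 366 days, extending the deadline to January 6, 2007.
The other events in the timeline have no effect on the limitation period under the stated rules.

January 6, 2007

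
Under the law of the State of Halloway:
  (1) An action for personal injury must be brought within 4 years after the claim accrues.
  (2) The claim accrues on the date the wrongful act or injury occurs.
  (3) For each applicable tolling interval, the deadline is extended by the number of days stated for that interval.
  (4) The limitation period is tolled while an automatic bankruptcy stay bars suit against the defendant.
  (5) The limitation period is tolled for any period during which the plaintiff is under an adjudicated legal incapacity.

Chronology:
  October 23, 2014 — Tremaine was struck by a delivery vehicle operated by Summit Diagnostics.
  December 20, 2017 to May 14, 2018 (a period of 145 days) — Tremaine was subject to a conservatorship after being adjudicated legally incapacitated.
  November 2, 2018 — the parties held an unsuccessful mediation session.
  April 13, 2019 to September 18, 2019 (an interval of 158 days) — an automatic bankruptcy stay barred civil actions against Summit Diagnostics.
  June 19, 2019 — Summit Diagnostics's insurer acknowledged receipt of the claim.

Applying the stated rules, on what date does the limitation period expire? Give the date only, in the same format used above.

The limitation period began to run on October 23, 2014.
The untolled deadline — 4 years after October 23, 2014 — is October 23, 2018.
The period was tolled for 145 days by the plaintiff's legal incapacity (December 20, 2017 to May 14, 2018), pushing the deadline to March 17, 2019.
The automatic bankruptcy stay starting April 13, 2019 came too late — the period had run on March 17, 2019 — and so does not extend the deadline.
Nothing else in the chronology tolls or restarts the period.

March 17, 2019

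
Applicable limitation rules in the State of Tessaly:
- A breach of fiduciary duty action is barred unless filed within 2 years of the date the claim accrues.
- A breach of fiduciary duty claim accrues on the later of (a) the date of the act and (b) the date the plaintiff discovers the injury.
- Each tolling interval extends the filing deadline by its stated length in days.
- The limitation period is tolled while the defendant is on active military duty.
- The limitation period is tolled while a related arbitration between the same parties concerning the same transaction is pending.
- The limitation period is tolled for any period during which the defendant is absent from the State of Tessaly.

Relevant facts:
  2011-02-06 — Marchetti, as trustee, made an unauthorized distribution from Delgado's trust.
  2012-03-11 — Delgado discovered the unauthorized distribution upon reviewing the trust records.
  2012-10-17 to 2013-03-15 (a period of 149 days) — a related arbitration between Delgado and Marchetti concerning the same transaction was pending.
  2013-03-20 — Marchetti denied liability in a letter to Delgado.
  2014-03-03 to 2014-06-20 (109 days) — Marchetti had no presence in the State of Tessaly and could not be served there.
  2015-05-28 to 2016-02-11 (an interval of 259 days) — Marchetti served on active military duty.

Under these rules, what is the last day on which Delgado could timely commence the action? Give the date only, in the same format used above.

Taking the later of the act (2011-02-06) and discovery (2012-03-11), the claim accrued on 2012-03-11.
The untolled deadline — 2 years after 2012-03-11 — is 2014-03-11.
The pending related arbitration from 2012-10-17 to 2013-03-15 tolled the period for 149 days, extending the deadline to 2014-08-07.
The defendant's absence from the jurisdiction from 2014-03-03 to 2014-06-20 tolled the period for 109 days, extending the deadline to 2014-11-24.
The defendant's active military service starting 2015-05-28 came too late — the period had run on 2014-11-24 — and so does not extend the deadline.
The other events in the timeline have no effect on the limitation period under the stated rules.

2014-11-24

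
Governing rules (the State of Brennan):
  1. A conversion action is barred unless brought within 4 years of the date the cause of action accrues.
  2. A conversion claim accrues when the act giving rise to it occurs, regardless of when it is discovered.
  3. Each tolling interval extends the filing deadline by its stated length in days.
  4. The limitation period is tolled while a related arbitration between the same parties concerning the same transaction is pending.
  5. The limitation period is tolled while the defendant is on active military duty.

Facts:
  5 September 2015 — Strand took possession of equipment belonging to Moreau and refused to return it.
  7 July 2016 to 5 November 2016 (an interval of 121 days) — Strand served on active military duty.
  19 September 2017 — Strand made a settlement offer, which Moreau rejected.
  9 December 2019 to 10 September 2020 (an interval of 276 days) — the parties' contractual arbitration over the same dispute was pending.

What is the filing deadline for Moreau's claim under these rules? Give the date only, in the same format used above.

The cause of action accrued on 5 September 2015, the date of the act.
4 years from 5 September 2015 is 5 September 2019.
Because the defendant's active military service ran from 7 July 2016 to 5 November 2016, the deadline is extended by 121 days to 4 January 2020.
Because the pending related arbitration ran from 9 December 2019 to 10 September 2020, the deadline is extended by 276 days to 6 October 2020.
The other events in the timeline have no effect on the limitation period under the stated rules.

6 October 2020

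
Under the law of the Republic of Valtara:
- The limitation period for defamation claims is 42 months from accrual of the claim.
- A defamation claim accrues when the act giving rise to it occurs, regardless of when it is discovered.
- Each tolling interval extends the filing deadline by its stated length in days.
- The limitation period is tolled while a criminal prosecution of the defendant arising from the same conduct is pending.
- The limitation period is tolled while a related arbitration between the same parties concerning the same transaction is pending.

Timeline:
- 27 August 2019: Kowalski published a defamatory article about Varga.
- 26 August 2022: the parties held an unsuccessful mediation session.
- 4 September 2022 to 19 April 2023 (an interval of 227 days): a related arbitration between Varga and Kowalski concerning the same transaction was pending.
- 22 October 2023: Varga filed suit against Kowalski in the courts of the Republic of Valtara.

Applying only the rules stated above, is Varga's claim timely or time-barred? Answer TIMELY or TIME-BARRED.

TIME-BARRED

The limitation period began to run on 27 August 2019.
Adding the 42 months base period to 27 August 2019 gives a deadline of 27 February 2023, before any tolling.
The pending related arbitration from 4 September 2022 to 19 April 2023 tolled the period for 227 days, extending the deadline to 12 October 2023.
The other events in the timeline have no effect on the limitation period under the stated rules.
Varga filed on 22 October 2023, after the 12 October 2023 deadline, so the action is time-barred.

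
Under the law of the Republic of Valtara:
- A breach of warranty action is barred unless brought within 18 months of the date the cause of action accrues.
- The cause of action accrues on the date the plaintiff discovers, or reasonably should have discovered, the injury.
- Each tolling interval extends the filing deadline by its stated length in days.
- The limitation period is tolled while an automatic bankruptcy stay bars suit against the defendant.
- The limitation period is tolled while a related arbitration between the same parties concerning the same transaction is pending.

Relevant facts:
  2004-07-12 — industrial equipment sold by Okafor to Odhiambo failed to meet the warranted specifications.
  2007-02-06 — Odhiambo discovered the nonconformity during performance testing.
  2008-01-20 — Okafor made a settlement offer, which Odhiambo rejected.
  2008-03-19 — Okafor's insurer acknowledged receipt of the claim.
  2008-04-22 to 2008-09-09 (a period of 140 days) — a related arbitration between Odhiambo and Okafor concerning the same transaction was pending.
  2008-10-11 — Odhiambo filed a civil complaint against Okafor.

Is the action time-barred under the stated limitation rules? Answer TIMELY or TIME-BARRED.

TIMELY

Accrual is tied to discovery, so the period began on 2007-02-06 rather than on 2004-07-12 when the act occurred.
Adding the 18 months base period to 2007-02-06 gives a deadline of 2008-08-06, before any tolling.
The period was tolled for 140 days by the pending related arbitration (2008-04-22 to 2008-09-09), pushing the deadline to 2008-12-24.
None of the other events listed affects the running of the period under the stated rules.
The 2008-10-11 filing precedes the 2008-12-24 deadline; the claim is timely.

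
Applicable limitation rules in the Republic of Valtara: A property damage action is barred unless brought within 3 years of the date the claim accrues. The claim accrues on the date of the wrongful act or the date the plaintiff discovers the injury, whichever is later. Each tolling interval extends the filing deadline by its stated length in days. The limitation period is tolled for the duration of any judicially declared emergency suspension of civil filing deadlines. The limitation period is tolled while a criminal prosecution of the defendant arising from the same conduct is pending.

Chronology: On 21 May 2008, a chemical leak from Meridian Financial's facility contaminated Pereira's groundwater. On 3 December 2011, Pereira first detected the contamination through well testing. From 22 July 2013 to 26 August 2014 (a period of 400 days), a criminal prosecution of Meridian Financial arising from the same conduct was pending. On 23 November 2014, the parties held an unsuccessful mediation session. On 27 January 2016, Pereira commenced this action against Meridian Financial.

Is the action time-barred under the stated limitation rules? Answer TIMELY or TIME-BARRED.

Because discovery on 3 December 2011 post-dates the 21 May 2008 act, accrual under the later-of rule falls on 3 December 2011.
Adding the 3 years base period to 3 December 2011 gives a deadline of 3 December 2014, before any tolling.
The pending criminal prosecution from 22 July 2013 to 26 August 2014 tolled the period for 400 days, extending the deadline to 7 January 2016.
None of the other events listed affects the running of the period under the stated rules.
Filing on 27 January 2016 missed the 7 January 2016 deadline — the action is time-barred.

TIME-BARRED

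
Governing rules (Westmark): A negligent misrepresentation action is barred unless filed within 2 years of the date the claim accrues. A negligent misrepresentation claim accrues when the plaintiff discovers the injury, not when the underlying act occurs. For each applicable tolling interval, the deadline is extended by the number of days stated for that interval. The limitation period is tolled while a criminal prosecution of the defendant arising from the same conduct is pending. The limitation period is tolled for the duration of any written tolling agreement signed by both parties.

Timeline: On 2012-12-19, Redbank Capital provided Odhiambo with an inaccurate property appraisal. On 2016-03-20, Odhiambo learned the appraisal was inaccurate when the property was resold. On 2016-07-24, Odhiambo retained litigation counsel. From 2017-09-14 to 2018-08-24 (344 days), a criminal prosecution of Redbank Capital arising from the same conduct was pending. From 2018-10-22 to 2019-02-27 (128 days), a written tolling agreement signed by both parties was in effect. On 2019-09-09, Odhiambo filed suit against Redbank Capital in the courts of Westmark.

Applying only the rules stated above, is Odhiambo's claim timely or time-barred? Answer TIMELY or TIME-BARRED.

TIME-BARRED

Accrual is tied to discovery, so the period began on 2016-03-20 rather than on 2012-12-19 when the act occurred.
The untolled deadline — 2 years after 2016-03-20 — is 2018-03-20.
The pending criminal prosecution from 2017-09-14 to 2018-08-24 tolled the period for 344 days, extending the deadline to 2019-02-27.
Because the written tolling agreement ran from 2018-10-22 to 2019-02-27, the deadline is extended by 128 days to 2019-07-05.
None of the other events listed affects the running of the period under the stated rules.
The 2019-09-09 filing falls after the 2019-07-05 deadline; the claim is time-barred.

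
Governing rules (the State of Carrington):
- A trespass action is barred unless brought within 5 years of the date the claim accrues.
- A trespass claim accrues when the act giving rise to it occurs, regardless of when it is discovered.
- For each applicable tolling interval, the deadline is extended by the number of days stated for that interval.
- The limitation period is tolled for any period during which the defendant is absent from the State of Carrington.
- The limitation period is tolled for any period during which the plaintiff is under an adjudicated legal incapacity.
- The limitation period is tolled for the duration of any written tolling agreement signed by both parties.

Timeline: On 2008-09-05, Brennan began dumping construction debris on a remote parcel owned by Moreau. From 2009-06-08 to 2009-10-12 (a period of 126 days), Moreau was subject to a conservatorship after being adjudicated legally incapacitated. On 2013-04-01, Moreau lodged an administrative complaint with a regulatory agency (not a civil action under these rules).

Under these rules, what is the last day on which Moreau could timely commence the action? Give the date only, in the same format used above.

2014-01-09

The claim accrued on 2008-09-05, the date of the act.
The untolled deadline — 5 years after 2008-09-05 — is 2013-09-05.
The plaintiff's legal incapacity from 2009-06-08 to 2009-10-12 tolled the period for 126 days, extending the deadline to 2014-01-09.
None of the other events listed affects the running of the period under the stated rules.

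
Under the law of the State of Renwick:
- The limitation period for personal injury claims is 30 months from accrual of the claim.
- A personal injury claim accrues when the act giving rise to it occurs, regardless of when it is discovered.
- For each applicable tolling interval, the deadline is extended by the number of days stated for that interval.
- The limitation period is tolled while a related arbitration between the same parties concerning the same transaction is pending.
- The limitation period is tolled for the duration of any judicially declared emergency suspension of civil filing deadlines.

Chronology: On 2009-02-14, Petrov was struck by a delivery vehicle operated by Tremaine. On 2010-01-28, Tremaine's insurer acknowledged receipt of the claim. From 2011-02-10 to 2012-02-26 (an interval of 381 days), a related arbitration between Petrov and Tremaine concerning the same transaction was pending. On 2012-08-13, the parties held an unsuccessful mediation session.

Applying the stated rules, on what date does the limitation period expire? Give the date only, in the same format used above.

The claim accrued on 2009-02-14, the date of the act.
The untolled deadline — 30 months after 2009-02-14 — is 2011-08-14.
The period was tolled for 381 days by the pending related arbitration (2011-02-10 to 2012-02-26), pushing the deadline to 2012-08-29.
Nothing else in the chronology tolls or restarts the period.

2012-08-29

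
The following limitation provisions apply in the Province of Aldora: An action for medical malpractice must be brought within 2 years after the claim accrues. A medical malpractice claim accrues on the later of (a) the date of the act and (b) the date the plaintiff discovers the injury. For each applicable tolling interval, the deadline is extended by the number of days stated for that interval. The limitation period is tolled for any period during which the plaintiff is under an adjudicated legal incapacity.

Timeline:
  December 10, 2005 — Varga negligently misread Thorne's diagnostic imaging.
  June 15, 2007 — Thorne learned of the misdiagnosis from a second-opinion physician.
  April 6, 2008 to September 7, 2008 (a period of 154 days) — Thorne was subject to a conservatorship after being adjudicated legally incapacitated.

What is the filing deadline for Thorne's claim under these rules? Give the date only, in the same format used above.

The claim accrued on June 15, 2007 — the later of the December 10, 2005 act and the June 15, 2007 discovery.
Adding the 2 years base period to June 15, 2007 gives a deadline of June 15, 2009, before any tolling.
The plaintiff's legal incapacity from April 6, 2008 to September 7, 2008 tolled the period for 154 days, extending the deadline to November 16, 2009.

November 16, 2009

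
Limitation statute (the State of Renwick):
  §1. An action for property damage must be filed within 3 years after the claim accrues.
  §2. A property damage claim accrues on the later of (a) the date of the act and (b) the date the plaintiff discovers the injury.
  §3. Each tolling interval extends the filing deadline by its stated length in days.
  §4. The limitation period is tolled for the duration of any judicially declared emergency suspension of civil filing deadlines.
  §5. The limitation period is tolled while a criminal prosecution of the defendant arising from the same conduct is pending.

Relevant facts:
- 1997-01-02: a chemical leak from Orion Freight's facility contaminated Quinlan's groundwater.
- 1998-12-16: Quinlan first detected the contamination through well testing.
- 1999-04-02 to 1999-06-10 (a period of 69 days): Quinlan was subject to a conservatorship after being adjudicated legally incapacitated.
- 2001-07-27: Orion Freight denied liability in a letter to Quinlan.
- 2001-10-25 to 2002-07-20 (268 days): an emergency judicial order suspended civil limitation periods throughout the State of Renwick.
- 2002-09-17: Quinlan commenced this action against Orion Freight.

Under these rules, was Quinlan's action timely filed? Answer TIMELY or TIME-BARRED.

TIME-BARRED

The claim accrued on 1998-12-16 — the later of the 1997-01-02 act and the 1998-12-16 discovery.
Adding the 3 years base period to 1998-12-16 gives a deadline of 2001-12-16, before any tolling.
The emergency suspension of filing deadlines from 2001-10-25 to 2002-07-20 tolled the period for 268 days, extending the deadline to 2002-09-10.
No stated provision tolls the period for the plaintiff's incapacity, so the interval from 1999-04-02 to 1999-06-10 has no effect on the deadline.
None of the other events listed affects the running of the period under the stated rules.
The 2002-09-17 filing falls after the 2002-09-10 deadline; the claim is time-barred.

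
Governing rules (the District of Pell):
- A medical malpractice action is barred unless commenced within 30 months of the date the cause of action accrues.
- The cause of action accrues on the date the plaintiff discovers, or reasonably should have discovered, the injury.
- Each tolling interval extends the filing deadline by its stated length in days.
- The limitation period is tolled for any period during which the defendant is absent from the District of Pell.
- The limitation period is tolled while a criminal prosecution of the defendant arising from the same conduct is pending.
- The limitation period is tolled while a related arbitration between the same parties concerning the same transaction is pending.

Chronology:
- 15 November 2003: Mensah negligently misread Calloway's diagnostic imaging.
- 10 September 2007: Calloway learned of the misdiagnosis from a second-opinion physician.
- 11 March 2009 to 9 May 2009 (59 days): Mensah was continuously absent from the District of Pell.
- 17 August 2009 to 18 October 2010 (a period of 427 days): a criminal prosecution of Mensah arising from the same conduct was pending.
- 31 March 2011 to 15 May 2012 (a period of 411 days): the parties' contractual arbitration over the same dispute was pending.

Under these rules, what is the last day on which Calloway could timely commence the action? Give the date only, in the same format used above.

Accrual is tied to discovery, so the period began on 10 September 2007 rather than on 15 November 2003 when the act occurred.
Adding the 30 months base period to 10 September 2007 gives a deadline of 10 March 2010, before any tolling.
The defendant's absence from the jurisdiction from 11 March 2009 to 9 May 2009 tolled the period for 59 days, extending the deadline to 8 May 2010.
The period was tolled for 427 days by the pending criminal prosecution (17 August 2009 to 18 October 2010), pushing the deadline to 9 July 2011.
The period was tolled for 411 days by the pending related arbitration (31 March 2011 to 15 May 2012), pushing the deadline to 23 August 2012.

23 August 2012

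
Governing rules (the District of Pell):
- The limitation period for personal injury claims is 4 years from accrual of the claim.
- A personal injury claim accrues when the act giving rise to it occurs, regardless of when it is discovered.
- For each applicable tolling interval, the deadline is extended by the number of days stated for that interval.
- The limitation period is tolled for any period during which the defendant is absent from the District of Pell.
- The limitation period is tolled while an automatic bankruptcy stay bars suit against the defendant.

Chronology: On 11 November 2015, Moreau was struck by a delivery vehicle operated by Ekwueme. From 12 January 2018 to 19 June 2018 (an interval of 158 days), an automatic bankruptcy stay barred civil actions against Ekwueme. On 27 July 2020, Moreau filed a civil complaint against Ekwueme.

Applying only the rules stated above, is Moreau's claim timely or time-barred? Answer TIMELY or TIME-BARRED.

TIME-BARRED

The claim accrued on 11 November 2015, when the wrongful act occurred.
The untolled deadline — 4 years after 11 November 2015 — is 11 November 2019.
The automatic bankruptcy stay from 12 January 2018 to 19 June 2018 tolled the period for 158 days, extending the deadline to 17 April 2020.
The 27 July 2020 filing falls after the 17 April 2020 deadline; the claim is time-barred.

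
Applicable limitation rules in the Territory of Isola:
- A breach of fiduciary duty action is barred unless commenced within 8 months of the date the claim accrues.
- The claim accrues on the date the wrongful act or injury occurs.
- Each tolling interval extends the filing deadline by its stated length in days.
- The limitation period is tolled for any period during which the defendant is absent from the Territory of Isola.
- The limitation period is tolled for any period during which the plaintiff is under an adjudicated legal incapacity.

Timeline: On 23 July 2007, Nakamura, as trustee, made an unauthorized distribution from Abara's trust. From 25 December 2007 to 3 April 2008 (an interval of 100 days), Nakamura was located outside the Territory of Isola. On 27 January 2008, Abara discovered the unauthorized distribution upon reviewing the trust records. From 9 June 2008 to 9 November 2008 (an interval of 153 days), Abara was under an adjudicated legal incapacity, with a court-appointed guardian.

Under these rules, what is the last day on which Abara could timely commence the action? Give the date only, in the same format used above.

1 December 2008

The claim accrued on 23 July 2007, when the wrongful act occurred; under the stated occurrence rule the 27 January 2008 discovery does not delay accrual.
Adding the 8 months base period to 23 July 2007 gives a deadline of 23 March 2008, before any tolling.
The period was tolled for 100 days by the defendant's absence from the jurisdiction (25 December 2007 to 3 April 2008), pushing the deadline to 1 July 2008.
The period was tolled for 153 days by the plaintiff's legal incapacity (9 June 2008 to 9 November 2008), pushing the deadline to 1 December 2008.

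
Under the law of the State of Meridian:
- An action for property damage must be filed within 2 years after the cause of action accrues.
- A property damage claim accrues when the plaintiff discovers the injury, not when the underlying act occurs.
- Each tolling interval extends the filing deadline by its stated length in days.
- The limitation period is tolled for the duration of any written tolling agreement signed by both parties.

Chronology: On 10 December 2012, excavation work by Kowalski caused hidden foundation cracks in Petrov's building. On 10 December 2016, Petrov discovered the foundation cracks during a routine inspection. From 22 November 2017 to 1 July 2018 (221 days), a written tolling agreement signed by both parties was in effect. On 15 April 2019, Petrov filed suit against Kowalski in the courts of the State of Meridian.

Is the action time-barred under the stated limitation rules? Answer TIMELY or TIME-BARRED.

The claim did not accrue until Petrov discovered the injury on 10 December 2016; the 10 December 2012 act date does not start the clock under the stated rule.
Adding the 2 years base period to 10 December 2016 gives a deadline of 10 December 2018, before any tolling.
Because the written tolling agreement ran from 22 November 2017 to 1 July 2018, the deadline is extended by 221 days to 19 July 2019.
The 15 April 2019 filing precedes the 19 July 2019 deadline; the claim is timely.

TIMELY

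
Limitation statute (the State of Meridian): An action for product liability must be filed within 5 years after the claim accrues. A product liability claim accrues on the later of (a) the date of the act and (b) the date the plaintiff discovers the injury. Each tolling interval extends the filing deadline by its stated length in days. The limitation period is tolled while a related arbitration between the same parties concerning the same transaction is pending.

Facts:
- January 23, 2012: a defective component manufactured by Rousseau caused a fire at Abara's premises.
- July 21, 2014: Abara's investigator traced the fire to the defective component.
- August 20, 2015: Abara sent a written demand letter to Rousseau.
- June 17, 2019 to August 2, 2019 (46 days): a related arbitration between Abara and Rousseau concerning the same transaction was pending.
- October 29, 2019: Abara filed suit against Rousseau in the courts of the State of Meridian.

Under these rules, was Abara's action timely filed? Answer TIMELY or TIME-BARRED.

TIME-BARRED

Taking the later of the act (January 23, 2012) and discovery (July 21, 2014), the claim accrued on July 21, 2014.
5 years from July 21, 2014 is July 21, 2019.
Because the pending related arbitration ran from June 17, 2019 to August 2, 2019, the deadline is extended by 46 days to September 5, 2019.
None of the other events listed affects the running of the period under the stated rules.
The October 29, 2019 filing falls after the September 5, 2019 deadline; the claim is time-barred.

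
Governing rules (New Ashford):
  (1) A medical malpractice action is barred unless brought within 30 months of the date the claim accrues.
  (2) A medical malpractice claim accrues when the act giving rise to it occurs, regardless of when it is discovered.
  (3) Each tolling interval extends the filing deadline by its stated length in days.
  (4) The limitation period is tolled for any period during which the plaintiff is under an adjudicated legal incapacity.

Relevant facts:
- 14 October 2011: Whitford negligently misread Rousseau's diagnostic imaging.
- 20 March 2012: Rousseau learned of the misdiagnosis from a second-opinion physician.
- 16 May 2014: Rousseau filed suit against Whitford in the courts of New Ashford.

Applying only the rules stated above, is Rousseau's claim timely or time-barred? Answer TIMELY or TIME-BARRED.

TIME-BARRED

Accrual is governed by the date of the act, so the period began to run on 14 October 2011; the later discovery on 20 March 2012 is irrelevant under the stated rule.
Adding the 30 months base period to 14 October 2011 gives a deadline of 14 April 2014, before any tolling.
Rousseau filed on 16 May 2014, after the 14 April 2014 deadline, so the action is time-barred.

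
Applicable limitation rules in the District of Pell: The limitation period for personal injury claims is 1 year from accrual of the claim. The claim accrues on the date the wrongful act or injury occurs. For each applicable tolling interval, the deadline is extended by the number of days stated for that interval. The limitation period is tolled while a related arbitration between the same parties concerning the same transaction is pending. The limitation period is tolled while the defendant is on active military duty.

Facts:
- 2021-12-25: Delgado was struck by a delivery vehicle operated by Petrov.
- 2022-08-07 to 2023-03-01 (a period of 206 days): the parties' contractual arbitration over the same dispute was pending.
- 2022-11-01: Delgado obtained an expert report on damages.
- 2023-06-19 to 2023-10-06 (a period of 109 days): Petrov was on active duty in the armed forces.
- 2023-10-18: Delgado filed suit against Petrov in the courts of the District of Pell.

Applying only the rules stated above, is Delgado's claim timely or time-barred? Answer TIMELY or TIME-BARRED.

TIMELY

The limitation period began to run on 2021-12-25.
1 year from 2021-12-25 is 2022-12-25.
The pending related arbitration from 2022-08-07 to 2023-03-01 tolled the period for 206 days, extending the deadline to 2023-07-19.
The defendant's active military service from 2023-06-19 to 2023-10-06 tolled the period for 109 days, extending the deadline to 2023-11-05.
The other events in the timeline have no effect on the limitation period under the stated rules.
The 2023-10-18 filing precedes the 2023-11-05 deadline; the claim is timely.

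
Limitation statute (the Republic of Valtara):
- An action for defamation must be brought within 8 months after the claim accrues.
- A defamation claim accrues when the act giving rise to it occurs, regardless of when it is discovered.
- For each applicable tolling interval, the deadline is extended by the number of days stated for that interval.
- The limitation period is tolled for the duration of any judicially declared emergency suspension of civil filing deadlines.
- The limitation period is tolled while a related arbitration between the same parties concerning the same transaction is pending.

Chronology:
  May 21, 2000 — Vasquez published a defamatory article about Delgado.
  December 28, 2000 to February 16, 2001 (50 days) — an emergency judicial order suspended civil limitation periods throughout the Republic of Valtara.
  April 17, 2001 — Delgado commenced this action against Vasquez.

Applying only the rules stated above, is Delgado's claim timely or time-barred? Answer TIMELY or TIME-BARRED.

The limitation period began to run on May 21, 2000.
8 months from May 21, 2000 is January 21, 2001.
The period was tolled for 50 days by the emergency suspension of filing deadlines (December 28, 2000 to February 16, 2001), pushing the deadline to March 12, 2001.
The April 17, 2001 filing falls after the March 12, 2001 deadline; the claim is time-barred.

TIME-BARRED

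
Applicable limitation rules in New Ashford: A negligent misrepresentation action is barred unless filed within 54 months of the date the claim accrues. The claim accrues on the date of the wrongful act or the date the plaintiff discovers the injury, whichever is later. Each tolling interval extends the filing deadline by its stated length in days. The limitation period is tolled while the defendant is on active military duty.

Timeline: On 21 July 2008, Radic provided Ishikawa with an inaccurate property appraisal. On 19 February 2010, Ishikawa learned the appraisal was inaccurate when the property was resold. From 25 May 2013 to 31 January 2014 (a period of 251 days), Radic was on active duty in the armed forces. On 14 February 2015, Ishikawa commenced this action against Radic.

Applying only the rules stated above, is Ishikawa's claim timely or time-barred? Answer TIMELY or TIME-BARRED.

Because discovery on 19 February 2010 post-dates the 21 July 2008 act, accrual under the later-of rule falls on 19 February 2010.
Adding the 54 months base period to 19 February 2010 gives a deadline of 19 August 2014, before any tolling.
The period was tolled for 251 days by the defendant's active military service (25 May 2013 to 31 January 2014), pushing the deadline to 27 April 2015.
The 14 February 2015 filing precedes the 27 April 2015 deadline; the claim is timely.

TIMELY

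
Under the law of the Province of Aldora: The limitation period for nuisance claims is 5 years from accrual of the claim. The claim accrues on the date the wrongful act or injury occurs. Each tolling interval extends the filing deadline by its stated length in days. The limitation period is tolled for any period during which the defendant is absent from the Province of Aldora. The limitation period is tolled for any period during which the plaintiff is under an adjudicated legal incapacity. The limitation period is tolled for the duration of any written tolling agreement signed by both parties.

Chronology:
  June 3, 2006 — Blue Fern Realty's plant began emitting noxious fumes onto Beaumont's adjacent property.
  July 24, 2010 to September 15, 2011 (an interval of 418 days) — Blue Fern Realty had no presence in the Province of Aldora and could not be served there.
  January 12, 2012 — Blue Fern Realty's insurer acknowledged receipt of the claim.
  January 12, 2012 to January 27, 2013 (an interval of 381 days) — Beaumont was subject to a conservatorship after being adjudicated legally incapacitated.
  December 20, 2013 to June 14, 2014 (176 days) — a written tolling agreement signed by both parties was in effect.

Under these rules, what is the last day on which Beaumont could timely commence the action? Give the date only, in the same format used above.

August 10, 2013

The claim accrued on June 3, 2006, when the wrongful act occurred.
The untolled deadline — 5 years after June 3, 2006 — is June 3, 2011.
The period was tolled for 418 days by the defendant's absence from the jurisdiction (July 24, 2010 to September 15, 2011), pushing the deadline to July 25, 2012.
The plaintiff's legal incapacity from January 12, 2012 to January 27, 2013 tolled the period for 381 days, extending the deadline to August 10, 2013.
The written tolling agreement from December 20, 2013 to June 14, 2014 began after the period had already run on August 10, 2013, so it has no tolling effect.
Nothing else in the chronology tolls or restarts the period.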